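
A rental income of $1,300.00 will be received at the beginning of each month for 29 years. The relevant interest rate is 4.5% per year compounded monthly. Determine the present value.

$253,377.07

This is an annuity due: 348 payments of $1,300.00 at the beginning of each month.
Periodic rate r = 0.045/12 per month; n is counted in months.
PV = PMT × [(1 − (1+r)^−n)/r] × (1+r) = 1,300 × [1 − (1+r)^−348] / r × (1+r) = $253,377.07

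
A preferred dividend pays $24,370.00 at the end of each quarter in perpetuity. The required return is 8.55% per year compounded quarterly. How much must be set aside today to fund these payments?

$1,140,116.96

Periodic rate r = 0.0855/4 per quarter.
Level perpetuity: PV = PMT / r = 24,370 / (0.0855/4) = $1,140,116.96.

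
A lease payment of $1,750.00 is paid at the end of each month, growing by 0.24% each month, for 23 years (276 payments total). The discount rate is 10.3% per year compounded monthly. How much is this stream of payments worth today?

$231,175.39

Periodic rate r = 0.103/12 per month; n is counted in months.
Growing ordinary annuity: PV = PMT₁ × [1 − ((1+g)/(1+r))^n] / (r − g) = 1,750 × [1 − ((1+0.0024)/(1+r))^276] / (r − 0.0024) = $231,175.39.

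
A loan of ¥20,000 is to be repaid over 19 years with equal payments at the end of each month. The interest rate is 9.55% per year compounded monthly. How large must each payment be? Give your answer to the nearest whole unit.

¥190

Level ordinary annuity; solve PV = PMT × [(1 − (1+r)^−n)/r] for PMT.
Periodic rate r = 0.0955/12 per month; n is counted in months.
With n = 228: PMT = 20,000 / ([(1 − (1+r)^−n)/r]) = ¥190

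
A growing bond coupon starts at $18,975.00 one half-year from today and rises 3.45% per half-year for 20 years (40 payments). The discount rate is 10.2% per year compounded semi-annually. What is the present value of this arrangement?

Periodic rate r = 0.102/2 per half-year; n is counted in half-years.
Growing ordinary annuity: PV = PMT₁ × [1 − ((1+g)/(1+r))^n] / (r − g) = 18,975 × [1 − ((1+0.0345)/(1+r))^40] / (r − 0.0345) = $539,326.61.

$539,326.61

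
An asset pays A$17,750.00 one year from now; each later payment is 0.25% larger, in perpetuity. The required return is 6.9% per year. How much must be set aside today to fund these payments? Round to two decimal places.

A$266,917.29

Periodic rate r = 0.069 per year.
Growing perpetuity (Gordon): PV = PMT₁ / (r − g) = 17,750 / (r − 0.0025) = A$266,917.29.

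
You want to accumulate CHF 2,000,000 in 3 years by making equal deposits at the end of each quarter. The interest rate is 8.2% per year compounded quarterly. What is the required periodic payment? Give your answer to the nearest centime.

Level ordinary annuity; solve FV = PMT × [((1+r)^n − 1)/r] for PMT.
Periodic rate r = 0.082/4 per quarter; n is counted in quarters.
With n = 12: PMT = 2,000,000 / ([((1+r)^n − 1)/r]) = CHF 148,700.40

CHF 148,700.40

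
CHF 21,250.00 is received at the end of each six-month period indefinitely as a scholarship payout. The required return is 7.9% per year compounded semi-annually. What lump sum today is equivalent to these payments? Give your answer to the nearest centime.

CHF 537,974.68

Periodic rate r = 0.079/2 per half-year.
Level perpetuity: PV = PMT / r = 21,250 / (0.079/2) = CHF 537,974.68.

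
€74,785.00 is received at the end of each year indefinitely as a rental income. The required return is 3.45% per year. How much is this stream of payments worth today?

Periodic rate r = 0.0345 per year.
Level perpetuity: PV = PMT / r = 74,785 / (0.0345) = €2,167,681.16.

€2,167,681.16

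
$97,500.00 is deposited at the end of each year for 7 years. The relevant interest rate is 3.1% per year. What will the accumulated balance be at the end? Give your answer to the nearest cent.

This is an ordinary annuity: 7 deposits of $97,500.00 at the end of each year.
Periodic rate r = 0.031 per year.
FV = PMT × [((1+r)^n − 1)/r] = 97,500 × [(1+r)^7 − 1] / r = $749,355.48

$749,355.48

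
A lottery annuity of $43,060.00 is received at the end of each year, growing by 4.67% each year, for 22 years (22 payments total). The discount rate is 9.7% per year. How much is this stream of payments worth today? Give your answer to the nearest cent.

Periodic rate r = 0.097 per year.
Growing ordinary annuity: PV = PMT₁ × [1 − ((1+g)/(1+r))^n] / (r − g) = 43,060 × [1 − ((1+0.0467)/(1+r))^22] / (r − 0.0467) = $551,239.61.

$551,239.61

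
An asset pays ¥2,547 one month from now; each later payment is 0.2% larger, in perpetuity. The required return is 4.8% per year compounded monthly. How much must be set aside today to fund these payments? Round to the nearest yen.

¥1,273,500

Periodic rate r = 0.048/12 per month.
Growing perpetuity (Gordon): PV = PMT₁ / (r − g) = 2,547 / (r − 0.002) = ¥1,273,500.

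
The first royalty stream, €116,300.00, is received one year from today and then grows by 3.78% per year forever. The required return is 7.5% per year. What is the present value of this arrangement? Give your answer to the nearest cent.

Periodic rate r = 0.075 per year.
Growing perpetuity (Gordon): PV = PMT₁ / (r − g) = 116,300 / (r − 0.0378) = €3,126,344.09.

€3,126,344.09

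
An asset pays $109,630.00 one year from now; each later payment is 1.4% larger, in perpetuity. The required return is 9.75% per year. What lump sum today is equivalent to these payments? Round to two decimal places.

Periodic rate r = 0.0975 per year.
Growing perpetuity (Gordon): PV = PMT₁ / (r − g) = 109,630 / (r − 0.014) = $1,312,934.13.

$1,312,934.13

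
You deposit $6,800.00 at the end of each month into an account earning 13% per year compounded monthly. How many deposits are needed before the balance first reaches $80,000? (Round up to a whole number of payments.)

12 payments

Periodic rate r = 0.13/12 per month; n is counted in months.
Ordinary annuity FV: 80,000 = 6,800 × [((1+r)^n − 1)/r].
(1+r)^n = 1 + 80,000 × r / 6,800, so n = ln(1 + 80,000·r/6,800) / ln(1+r) = 11.13.
Round up to a whole number of payments: n = 12.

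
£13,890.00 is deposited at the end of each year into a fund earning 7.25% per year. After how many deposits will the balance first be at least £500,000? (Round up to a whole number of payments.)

19 payments

Periodic rate r = 0.0725 per year.
Ordinary annuity FV: 500,000 = 13,890 × [((1+r)^n − 1)/r].
(1+r)^n = 1 + 500,000 × r / 13,890, so n = ln(1 + 500,000·r/13,890) / ln(1+r) = 18.34.
Round up to a whole number of payments: n = 19.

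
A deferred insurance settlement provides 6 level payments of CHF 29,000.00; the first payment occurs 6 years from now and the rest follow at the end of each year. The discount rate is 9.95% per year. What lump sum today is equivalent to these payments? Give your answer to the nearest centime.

Ordinary annuity of 6 payments, first payment at period 6.
Periodic rate r = 0.0995 per year.
The ordinary-annuity PV formula values the stream one period before the first payment (period 5); discount that back 5 periods:
PV₀ = 29,000 × [1 − (1+r)^−6] / r × (1+r)^−5 = CHF 78,717.74

CHF 78,717.74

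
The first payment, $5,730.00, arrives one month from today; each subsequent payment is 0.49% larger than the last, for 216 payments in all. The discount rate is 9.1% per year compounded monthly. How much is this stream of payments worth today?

Periodic rate r = 0.091/12 per month; n is counted in months.
Growing ordinary annuity: PV = PMT₁ × [1 − ((1+g)/(1+r))^n] / (r − g) = 5,730 × [1 − ((1+0.0049)/(1+r))^216] / (r − 0.0049) = $935,008.79.

$935,008.79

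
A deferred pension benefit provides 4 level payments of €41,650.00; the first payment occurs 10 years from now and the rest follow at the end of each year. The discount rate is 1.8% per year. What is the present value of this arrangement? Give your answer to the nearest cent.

Ordinary annuity of 4 payments, first payment at period 10.
Periodic rate r = 0.018 per year.
The ordinary-annuity PV formula values the stream one period before the first payment (period 9); discount that back 9 periods:
PV₀ = 41,650 × [1 − (1+r)^−4] / r × (1+r)^−9 = €135,725.65

€135,725.65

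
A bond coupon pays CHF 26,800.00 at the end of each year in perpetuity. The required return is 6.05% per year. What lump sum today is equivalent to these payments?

Periodic rate r = 0.0605 per year.
Level perpetuity: PV = PMT / r = 26,800 / (0.0605) = CHF 442,975.21.

CHF 442,975.21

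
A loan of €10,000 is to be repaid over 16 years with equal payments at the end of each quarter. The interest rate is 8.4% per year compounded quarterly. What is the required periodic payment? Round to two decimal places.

Level ordinary annuity; solve PV = PMT × [(1 − (1+r)^−n)/r] for PMT.
Periodic rate r = 0.084/4 per quarter; n is counted in quarters.
With n = 64: PMT = 10,000 / ([(1 − (1+r)^−n)/r]) = €285.50

€285.50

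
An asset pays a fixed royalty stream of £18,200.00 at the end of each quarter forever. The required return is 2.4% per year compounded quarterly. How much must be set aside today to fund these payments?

Periodic rate r = 0.024/4 per quarter.
Level perpetuity: PV = PMT / r = 18,200 / (0.024/4) = £3,033,333.33.

£3,033,333.33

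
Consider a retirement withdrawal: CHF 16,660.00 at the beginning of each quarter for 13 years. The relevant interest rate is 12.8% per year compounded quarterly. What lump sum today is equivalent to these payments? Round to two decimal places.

This is an annuity due: 52 payments of CHF 16,660.00 at the beginning of each quarter.
Periodic rate r = 0.128/4 per quarter; n is counted in quarters.
PV = PMT × [(1 − (1+r)^−n)/r] × (1+r) = 16,660 × [1 − (1+r)^−52] / r × (1+r) = CHF 432,846.54

CHF 432,846.54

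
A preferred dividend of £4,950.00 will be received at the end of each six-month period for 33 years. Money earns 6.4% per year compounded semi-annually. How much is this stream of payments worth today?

This is an ordinary annuity: 66 payments of £4,950.00 at the end of each six-month period.
Periodic rate r = 0.064/2 per half-year; n is counted in half-years.
PV = PMT × [(1 − (1+r)^−n)/r] = 4,950 × [1 − (1+r)^−66] / r = £135,341.32

£135,341.32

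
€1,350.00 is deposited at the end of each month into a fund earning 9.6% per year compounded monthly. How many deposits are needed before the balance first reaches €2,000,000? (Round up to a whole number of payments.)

Periodic rate r = 0.096/12 per month; n is counted in months.
Ordinary annuity FV: 2,000,000 = 1,350 × [((1+r)^n − 1)/r].
(1+r)^n = 1 + 2,000,000 × r / 1,350, so n = ln(1 + 2,000,000·r/1,350) / ln(1+r) = 320.46.
Round up to a whole number of payments: n = 321.

321 payments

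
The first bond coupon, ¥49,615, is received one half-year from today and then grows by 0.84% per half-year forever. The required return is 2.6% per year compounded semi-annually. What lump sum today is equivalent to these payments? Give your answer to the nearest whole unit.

¥10,785,870

Periodic rate r = 0.026/2 per half-year.
Growing perpetuity (Gordon): PV = PMT₁ / (r − g) = 49,615 / (r − 0.0084) = ¥10,785,870.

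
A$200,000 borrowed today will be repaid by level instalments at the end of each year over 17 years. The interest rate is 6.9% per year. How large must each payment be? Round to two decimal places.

Level ordinary annuity; solve PV = PMT × [(1 − (1+r)^−n)/r] for PMT.
Periodic rate r = 0.069 per year.
With n = 17: PMT = 200,000 / ([(1 − (1+r)^−n)/r]) = A$20,343.38

A$20,343.38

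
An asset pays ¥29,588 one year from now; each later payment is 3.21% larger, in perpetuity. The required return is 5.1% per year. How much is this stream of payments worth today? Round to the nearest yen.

¥1,565,503

Periodic rate r = 0.051 per year.
Growing perpetuity (Gordon): PV = PMT₁ / (r − g) = 29,588 / (r − 0.0321) = ¥1,565,503.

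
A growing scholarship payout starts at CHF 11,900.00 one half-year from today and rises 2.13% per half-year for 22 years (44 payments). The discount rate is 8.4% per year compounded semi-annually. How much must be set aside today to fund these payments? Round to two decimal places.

Periodic rate r = 0.084/2 per half-year; n is counted in half-years.
Growing ordinary annuity: PV = PMT₁ × [1 − ((1+g)/(1+r))^n] / (r − g) = 11,900 × [1 − ((1+0.0213)/(1+r))^44] / (r − 0.0213) = CHF 337,116.60.

CHF 337,116.60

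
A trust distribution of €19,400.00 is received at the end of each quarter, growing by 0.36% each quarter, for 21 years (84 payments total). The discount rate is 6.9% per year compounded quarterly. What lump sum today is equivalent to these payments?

Periodic rate r = 0.069/4 per quarter; n is counted in quarters.
Growing ordinary annuity: PV = PMT₁ × [1 − ((1+g)/(1+r))^n] / (r − g) = 19,400 × [1 − ((1+0.0036)/(1+r))^84] / (r − 0.0036) = €964,328.52.

€964,328.52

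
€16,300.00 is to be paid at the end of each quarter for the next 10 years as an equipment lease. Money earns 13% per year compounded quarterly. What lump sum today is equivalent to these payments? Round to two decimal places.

€361,997.46

This is an ordinary annuity: 40 payments of €16,300.00 at the end of each quarter.
Periodic rate r = 0.13/4 per quarter; n is counted in quarters.
PV = PMT × [(1 − (1+r)^−n)/r] = 16,300 × [1 − (1+r)^−40] / r = €361,997.46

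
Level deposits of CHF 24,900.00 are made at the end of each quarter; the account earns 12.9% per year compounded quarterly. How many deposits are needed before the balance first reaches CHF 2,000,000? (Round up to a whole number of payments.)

41 payments

Periodic rate r = 0.129/4 per quarter; n is counted in quarters.
Ordinary annuity FV: 2,000,000 = 24,900 × [((1+r)^n − 1)/r].
(1+r)^n = 1 + 2,000,000 × r / 24,900, so n = ln(1 + 2,000,000·r/24,900) / ln(1+r) = 40.27.
Round up to a whole number of payments: n = 41.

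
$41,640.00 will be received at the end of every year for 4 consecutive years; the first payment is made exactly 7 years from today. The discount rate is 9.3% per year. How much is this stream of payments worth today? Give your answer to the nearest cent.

$78,603.77

Ordinary annuity of 4 payments, first payment at period 7.
Periodic rate r = 0.093 per year.
The ordinary-annuity PV formula values the stream one period before the first payment (period 6); discount that back 6 periods:
PV₀ = 41,640 × [1 − (1+r)^−4] / r × (1+r)^−6 = $78,603.77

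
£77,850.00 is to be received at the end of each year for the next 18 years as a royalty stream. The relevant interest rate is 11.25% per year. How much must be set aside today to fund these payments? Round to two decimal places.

This is an ordinary annuity: 18 payments of £77,850.00 at the end of each year.
Periodic rate r = 0.1125 per year.
PV = PMT × [(1 − (1+r)^−n)/r] = 77,850 × [1 − (1+r)^−18] / r = £590,443.96

£590,443.96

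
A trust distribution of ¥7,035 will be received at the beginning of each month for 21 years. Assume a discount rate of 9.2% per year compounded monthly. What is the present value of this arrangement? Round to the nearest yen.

This is an annuity due: 252 payments of ¥7,035 at the beginning of each month.
Periodic rate r = 0.092/12 per month; n is counted in months.
PV = PMT × [(1 − (1+r)^−n)/r] × (1+r) = 7,035 × [1 − (1+r)^−252] / r × (1+r) = ¥789,711

¥789,711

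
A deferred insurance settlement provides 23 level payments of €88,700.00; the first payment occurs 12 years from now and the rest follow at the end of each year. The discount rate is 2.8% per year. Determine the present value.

Ordinary annuity of 23 payments, first payment at period 12.
Periodic rate r = 0.028 per year.
The ordinary-annuity PV formula values the stream one period before the first payment (period 11); discount that back 11 periods:
PV₀ = 88,700 × [1 − (1+r)^−23] / r × (1+r)^−11 = €1,099,187.18

€1,099,187.18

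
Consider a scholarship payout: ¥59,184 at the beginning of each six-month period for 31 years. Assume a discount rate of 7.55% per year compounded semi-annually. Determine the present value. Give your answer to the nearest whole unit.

This is an annuity due: 62 payments of ¥59,184 at the beginning of each six-month period.
Periodic rate r = 0.0755/2 per half-year; n is counted in half-years.
PV = PMT × [(1 − (1+r)^−n)/r] × (1+r) = 59,184 × [1 − (1+r)^−62] / r × (1+r) = ¥1,463,430

¥1,463,430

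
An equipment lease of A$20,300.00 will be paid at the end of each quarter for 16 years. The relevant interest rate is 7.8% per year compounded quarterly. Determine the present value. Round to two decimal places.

A$738,558.15

This is an ordinary annuity: 64 payments of A$20,300.00 at the end of each quarter.
Periodic rate r = 0.078/4 per quarter; n is counted in quarters.
PV = PMT × [(1 − (1+r)^−n)/r] = 20,300 × [1 − (1+r)^−64] / r = A$738,558.15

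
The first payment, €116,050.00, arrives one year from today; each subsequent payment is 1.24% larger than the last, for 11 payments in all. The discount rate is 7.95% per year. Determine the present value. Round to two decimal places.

Periodic rate r = 0.0795 per year.
Growing ordinary annuity: PV = PMT₁ × [1 − ((1+g)/(1+r))^n] / (r − g) = 116,050 × [1 − ((1+0.0124)/(1+r))^11] / (r − 0.0124) = €875,726.16.

€875,726.16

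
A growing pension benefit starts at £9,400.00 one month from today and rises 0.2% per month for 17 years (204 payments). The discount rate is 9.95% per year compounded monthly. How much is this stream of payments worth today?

Periodic rate r = 0.0995/12 per month; n is counted in months.
Growing ordinary annuity: PV = PMT₁ × [1 − ((1+g)/(1+r))^n] / (r − g) = 9,400 × [1 − ((1+0.002)/(1+r))^204] / (r − 0.002) = £1,077,365.10.

£1,077,365.10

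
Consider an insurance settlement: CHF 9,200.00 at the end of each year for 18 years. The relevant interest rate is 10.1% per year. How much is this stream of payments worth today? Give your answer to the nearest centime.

This is an ordinary annuity: 18 payments of CHF 9,200.00 at the end of each year.
Periodic rate r = 0.101 per year.
PV = PMT × [(1 − (1+r)^−n)/r] = 9,200 × [1 − (1+r)^−18] / r = CHF 74,971.72

CHF 74,971.72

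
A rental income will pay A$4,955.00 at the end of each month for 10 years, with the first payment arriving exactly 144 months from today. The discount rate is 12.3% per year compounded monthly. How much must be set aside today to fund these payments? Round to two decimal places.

A$79,381.38

Ordinary annuity of 120 payments, first payment at period 144.
Periodic rate r = 0.123/12 per month; n is counted in months.
The ordinary-annuity PV formula values the stream one period before the first payment (period 143); discount that back 143 periods:
PV₀ = 4,955 × [1 − (1+r)^−120] / r × (1+r)^−143 = A$79,381.38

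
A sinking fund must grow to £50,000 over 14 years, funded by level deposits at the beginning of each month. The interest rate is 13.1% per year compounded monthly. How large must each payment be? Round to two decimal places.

Level annuity due; solve FV = PMT × [((1+r)^n − 1)/r] × (1+r) for PMT.
Periodic rate r = 0.131/12 per month; n is counted in months.
With n = 168: PMT = 50,000 / ([((1+r)^n − 1)/r] × (1+r)) = £103.89

£103.89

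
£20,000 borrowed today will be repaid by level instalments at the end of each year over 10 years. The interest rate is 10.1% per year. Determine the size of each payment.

Level ordinary annuity; solve PV = PMT × [(1 − (1+r)^−n)/r] for PMT.
Periodic rate r = 0.101 per year.
With n = 10: PMT = 20,000 / ([(1 − (1+r)^−n)/r]) = £3,268.90

£3,268.90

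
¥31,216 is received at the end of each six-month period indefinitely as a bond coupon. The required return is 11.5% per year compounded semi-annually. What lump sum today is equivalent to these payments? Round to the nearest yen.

Periodic rate r = 0.115/2 per half-year.
Level perpetuity: PV = PMT / r = 31,216 / (0.115/2) = ¥542,887.

¥542,887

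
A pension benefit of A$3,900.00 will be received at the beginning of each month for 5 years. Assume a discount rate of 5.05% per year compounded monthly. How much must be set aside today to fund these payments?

A$207,281.76

This is an annuity due: 60 payments of A$3,900.00 at the beginning of each month.
Periodic rate r = 0.0505/12 per month; n is counted in months.
PV = PMT × [(1 − (1+r)^−n)/r] × (1+r) = 3,900 × [1 − (1+r)^−60] / r × (1+r) = A$207,281.76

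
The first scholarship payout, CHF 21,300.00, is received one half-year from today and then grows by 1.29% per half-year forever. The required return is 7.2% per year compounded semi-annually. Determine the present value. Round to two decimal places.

CHF 922,077.92

Periodic rate r = 0.072/2 per half-year.
Growing perpetuity (Gordon): PV = PMT₁ / (r − g) = 21,300 / (r − 0.0129) = CHF 922,077.92.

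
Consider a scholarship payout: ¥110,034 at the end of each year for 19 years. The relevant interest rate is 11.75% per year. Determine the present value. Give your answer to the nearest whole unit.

This is an ordinary annuity: 19 payments of ¥110,034 at the end of each year.
Periodic rate r = 0.1175 per year.
PV = PMT × [(1 − (1+r)^−n)/r] = 110,034 × [1 − (1+r)^−19] / r = ¥823,014

¥823,014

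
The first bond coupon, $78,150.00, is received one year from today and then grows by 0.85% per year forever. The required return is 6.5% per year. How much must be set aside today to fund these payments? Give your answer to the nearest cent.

$1,383,185.84

Periodic rate r = 0.065 per year.
Growing perpetuity (Gordon): PV = PMT₁ / (r − g) = 78,150 / (r − 0.0085) = $1,383,185.84.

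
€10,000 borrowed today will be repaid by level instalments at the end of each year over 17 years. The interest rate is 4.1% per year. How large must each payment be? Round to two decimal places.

€828.37

Level ordinary annuity; solve PV = PMT × [(1 − (1+r)^−n)/r] for PMT.
Periodic rate r = 0.041 per year.
With n = 17: PMT = 10,000 / ([(1 − (1+r)^−n)/r]) = €828.37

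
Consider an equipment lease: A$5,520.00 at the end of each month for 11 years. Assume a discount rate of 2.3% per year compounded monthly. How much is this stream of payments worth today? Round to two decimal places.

This is an ordinary annuity: 132 payments of A$5,520.00 at the end of each month.
Periodic rate r = 0.023/12 per month; n is counted in months.
PV = PMT × [(1 − (1+r)^−n)/r] = 5,520 × [1 − (1+r)^−132] / r = A$643,230.93

A$643,230.93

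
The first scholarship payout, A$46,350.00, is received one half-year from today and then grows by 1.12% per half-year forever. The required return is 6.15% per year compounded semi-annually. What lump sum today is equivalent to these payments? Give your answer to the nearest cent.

Periodic rate r = 0.0615/2 per half-year.
Growing perpetuity (Gordon): PV = PMT₁ / (r − g) = 46,350 / (r − 0.0112) = A$2,370,843.99.

A$2,370,843.99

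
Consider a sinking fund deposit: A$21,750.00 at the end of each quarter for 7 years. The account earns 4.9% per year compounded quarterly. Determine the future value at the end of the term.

This is an ordinary annuity: 28 deposits of A$21,750.00 at the end of each quarter.
Periodic rate r = 0.049/4 per quarter; n is counted in quarters.
FV = PMT × [((1+r)^n − 1)/r] = 21,750 × [(1+r)^28 − 1] / r = A$721,274.90

A$721,274.90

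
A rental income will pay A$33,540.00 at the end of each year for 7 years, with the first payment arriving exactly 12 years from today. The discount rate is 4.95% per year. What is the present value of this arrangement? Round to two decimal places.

A$114,274.67

Ordinary annuity of 7 payments, first payment at period 12.
Periodic rate r = 0.0495 per year.
The ordinary-annuity PV formula values the stream one period before the first payment (period 11); discount that back 11 periods:
PV₀ = 33,540 × [1 − (1+r)^−7] / r × (1+r)^−11 = A$114,274.67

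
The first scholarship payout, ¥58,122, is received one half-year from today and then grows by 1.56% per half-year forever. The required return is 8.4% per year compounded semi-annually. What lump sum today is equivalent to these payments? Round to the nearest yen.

Periodic rate r = 0.084/2 per half-year.
Growing perpetuity (Gordon): PV = PMT₁ / (r − g) = 58,122 / (r − 0.0156) = ¥2,201,591.

¥2,201,591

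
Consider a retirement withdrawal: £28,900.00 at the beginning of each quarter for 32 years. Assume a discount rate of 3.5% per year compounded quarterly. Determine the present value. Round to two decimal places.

£2,239,363.34

This is an annuity due: 128 payments of £28,900.00 at the beginning of each quarter.
Periodic rate r = 0.035/4 per quarter; n is counted in quarters.
PV = PMT × [(1 − (1+r)^−n)/r] × (1+r) = 28,900 × [1 − (1+r)^−128] / r × (1+r) = £2,239,363.34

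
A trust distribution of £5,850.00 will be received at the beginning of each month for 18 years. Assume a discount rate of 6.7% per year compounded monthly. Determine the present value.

£737,108.09

This is an annuity due: 216 payments of £5,850.00 at the beginning of each month.
Periodic rate r = 0.067/12 per month; n is counted in months.
PV = PMT × [(1 − (1+r)^−n)/r] × (1+r) = 5,850 × [1 − (1+r)^−216] / r × (1+r) = £737,108.09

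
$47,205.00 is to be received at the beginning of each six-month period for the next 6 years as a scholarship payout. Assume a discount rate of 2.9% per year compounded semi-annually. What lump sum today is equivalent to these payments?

$523,985.30

This is an annuity due: 12 payments of $47,205.00 at the beginning of each six-month period.
Periodic rate r = 0.029/2 per half-year; n is counted in half-years.
PV = PMT × [(1 − (1+r)^−n)/r] × (1+r) = 47,205 × [1 − (1+r)^−12] / r × (1+r) = $523,985.30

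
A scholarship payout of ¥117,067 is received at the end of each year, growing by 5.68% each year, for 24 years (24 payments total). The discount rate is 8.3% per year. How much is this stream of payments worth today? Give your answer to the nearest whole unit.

Periodic rate r = 0.083 per year.
Growing ordinary annuity: PV = PMT₁ × [1 − ((1+g)/(1+r))^n] / (r − g) = 117,067 × [1 − ((1+0.0568)/(1+r))^24] / (r − 0.0568) = ¥1,985,773.

¥1,985,773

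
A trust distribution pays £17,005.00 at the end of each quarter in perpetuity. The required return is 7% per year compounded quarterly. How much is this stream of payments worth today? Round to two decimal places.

£971,714.29

Periodic rate r = 0.07/4 per quarter.
Level perpetuity: PV = PMT / r = 17,005 / (0.07/4) = £971,714.29.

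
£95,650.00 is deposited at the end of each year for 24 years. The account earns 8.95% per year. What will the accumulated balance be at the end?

This is an ordinary annuity: 24 deposits of £95,650.00 at the end of each year.
Periodic rate r = 0.0895 per year.
FV = PMT × [((1+r)^n − 1)/r] = 95,650 × [(1+r)^24 − 1] / r = £7,293,389.00

£7,293,389.00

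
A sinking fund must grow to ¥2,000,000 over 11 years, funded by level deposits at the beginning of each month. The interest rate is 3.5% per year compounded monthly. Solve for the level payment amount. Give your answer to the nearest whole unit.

Level annuity due; solve FV = PMT × [((1+r)^n − 1)/r] × (1+r) for PMT.
Periodic rate r = 0.035/12 per month; n is counted in months.
With n = 132: PMT = 2,000,000 / ([((1+r)^n − 1)/r] × (1+r)) = ¥12,407

¥12,407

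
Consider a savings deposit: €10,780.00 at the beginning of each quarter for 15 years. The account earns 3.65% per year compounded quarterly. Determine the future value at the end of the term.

€863,876.99

This is an annuity due: 60 deposits of €10,780.00 at the beginning of each quarter.
Periodic rate r = 0.0365/4 per quarter; n is counted in quarters.
FV = PMT × [((1+r)^n − 1)/r] × (1+r) = 10,780 × [(1+r)^60 − 1] / r × (1+r) = €863,876.99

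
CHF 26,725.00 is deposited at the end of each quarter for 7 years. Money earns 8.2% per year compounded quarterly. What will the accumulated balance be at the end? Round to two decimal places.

This is an ordinary annuity: 28 deposits of CHF 26,725.00 at the end of each quarter.
Periodic rate r = 0.082/4 per quarter; n is counted in quarters.
FV = PMT × [((1+r)^n − 1)/r] = 26,725 × [(1+r)^28 − 1] / r = CHF 997,402.33

CHF 997,402.33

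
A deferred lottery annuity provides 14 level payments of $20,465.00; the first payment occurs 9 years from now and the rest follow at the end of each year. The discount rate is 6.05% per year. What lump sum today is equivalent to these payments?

Ordinary annuity of 14 payments, first payment at period 9.
Periodic rate r = 0.0605 per year.
The ordinary-annuity PV formula values the stream one period before the first payment (period 8); discount that back 8 periods:
PV₀ = 20,465 × [1 − (1+r)^−14] / r × (1+r)^−8 = $118,530.88

$118,530.88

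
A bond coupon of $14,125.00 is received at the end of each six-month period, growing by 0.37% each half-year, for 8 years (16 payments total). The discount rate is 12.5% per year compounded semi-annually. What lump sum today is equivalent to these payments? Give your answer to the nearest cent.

Periodic rate r = 0.125/2 per half-year; n is counted in half-years.
Growing ordinary annuity: PV = PMT₁ × [1 − ((1+g)/(1+r))^n] / (r − g) = 14,125 × [1 − ((1+0.0037)/(1+r))^16] / (r − 0.0037) = $143,613.58.

$143,613.58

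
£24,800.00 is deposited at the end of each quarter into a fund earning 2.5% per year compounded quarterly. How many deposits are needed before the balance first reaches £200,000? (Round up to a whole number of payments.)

Periodic rate r = 0.025/4 per quarter; n is counted in quarters.
Ordinary annuity FV: 200,000 = 24,800 × [((1+r)^n − 1)/r].
(1+r)^n = 1 + 200,000 × r / 24,800, so n = ln(1 + 200,000·r/24,800) / ln(1+r) = 7.89.
Round up to a whole number of payments: n = 8.

8 payments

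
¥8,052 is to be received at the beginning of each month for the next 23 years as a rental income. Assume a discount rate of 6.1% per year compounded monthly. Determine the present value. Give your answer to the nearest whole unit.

This is an annuity due: 276 payments of ¥8,052 at the beginning of each month.
Periodic rate r = 0.061/12 per month; n is counted in months.
PV = PMT × [(1 − (1+r)^−n)/r] × (1+r) = 8,052 × [1 − (1+r)^−276] / r × (1+r) = ¥1,199,239

¥1,199,239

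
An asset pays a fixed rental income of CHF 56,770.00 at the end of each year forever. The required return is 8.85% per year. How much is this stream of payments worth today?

Periodic rate r = 0.0885 per year.
Level perpetuity: PV = PMT / r = 56,770 / (0.0885) = CHF 641,468.93.

CHF 641,468.93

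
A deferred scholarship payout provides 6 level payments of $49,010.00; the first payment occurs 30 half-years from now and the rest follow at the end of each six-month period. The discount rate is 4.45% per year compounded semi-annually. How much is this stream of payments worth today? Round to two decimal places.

Ordinary annuity of 6 payments, first payment at period 30.
Periodic rate r = 0.0445/2 per half-year; n is counted in half-years.
The ordinary-annuity PV formula values the stream one period before the first payment (period 29); discount that back 29 periods:
PV₀ = 49,010 × [1 − (1+r)^−6] / r × (1+r)^−29 = $143,925.00

$143,925.00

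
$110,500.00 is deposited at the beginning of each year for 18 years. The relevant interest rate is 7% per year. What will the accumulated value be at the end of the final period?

$4,019,875.61

This is an annuity due: 18 deposits of $110,500.00 at the beginning of each year.
Periodic rate r = 0.07 per year.
FV = PMT × [((1+r)^n − 1)/r] × (1+r) = 110,500 × [(1+r)^18 − 1] / r × (1+r) = $4,019,875.61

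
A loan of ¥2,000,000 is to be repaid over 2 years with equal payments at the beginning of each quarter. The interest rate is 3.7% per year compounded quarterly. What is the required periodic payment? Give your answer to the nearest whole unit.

Level annuity due; solve PV = PMT × [(1 − (1+r)^−n)/r] × (1+r) for PMT.
Periodic rate r = 0.037/4 per quarter; n is counted in quarters.
With n = 8: PMT = 2,000,000 / ([(1 − (1+r)^−n)/r] × (1+r)) = ¥258,130

¥258,130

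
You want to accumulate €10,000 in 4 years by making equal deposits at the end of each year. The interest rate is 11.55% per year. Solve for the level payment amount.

€2,106.19

Level ordinary annuity; solve FV = PMT × [((1+r)^n − 1)/r] for PMT.
Periodic rate r = 0.1155 per year.
With n = 4: PMT = 10,000 / ([((1+r)^n − 1)/r]) = €2,106.19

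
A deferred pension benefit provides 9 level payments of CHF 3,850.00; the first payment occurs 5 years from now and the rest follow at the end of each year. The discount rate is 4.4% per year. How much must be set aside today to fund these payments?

CHF 23,663.53

Ordinary annuity of 9 payments, first payment at period 5.
Periodic rate r = 0.044 per year.
The ordinary-annuity PV formula values the stream one period before the first payment (period 4); discount that back 4 periods:
PV₀ = 3,850 × [1 − (1+r)^−9] / r × (1+r)^−4 = CHF 23,663.53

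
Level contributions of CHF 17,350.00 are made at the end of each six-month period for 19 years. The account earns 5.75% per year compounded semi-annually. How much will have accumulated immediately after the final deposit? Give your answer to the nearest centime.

This is an ordinary annuity: 38 deposits of CHF 17,350.00 at the end of each six-month period.
Periodic rate r = 0.0575/2 per half-year; n is counted in half-years.
FV = PMT × [((1+r)^n − 1)/r] = 17,350 × [(1+r)^38 − 1] / r = CHF 1,168,408.09

CHF 1,168,408.09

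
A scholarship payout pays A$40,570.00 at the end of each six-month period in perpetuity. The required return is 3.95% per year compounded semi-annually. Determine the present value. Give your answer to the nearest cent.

A$2,054,177.22

Periodic rate r = 0.0395/2 per half-year.
Level perpetuity: PV = PMT / r = 40,570 / (0.0395/2) = A$2,054,177.22.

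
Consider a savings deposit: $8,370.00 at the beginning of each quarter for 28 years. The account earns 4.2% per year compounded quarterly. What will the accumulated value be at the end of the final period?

$1,789,503.36

This is an annuity due: 112 deposits of $8,370.00 at the beginning of each quarter.
Periodic rate r = 0.042/4 per quarter; n is counted in quarters.
FV = PMT × [((1+r)^n − 1)/r] × (1+r) = 8,370 × [(1+r)^112 − 1] / r × (1+r) = $1,789,503.36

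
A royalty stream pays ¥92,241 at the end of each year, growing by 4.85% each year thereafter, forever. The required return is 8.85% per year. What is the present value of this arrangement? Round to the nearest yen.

Periodic rate r = 0.0885 per year.
Growing perpetuity (Gordon): PV = PMT₁ / (r − g) = 92,241 / (r − 0.0485) = ¥2,306,025.

¥2,306,025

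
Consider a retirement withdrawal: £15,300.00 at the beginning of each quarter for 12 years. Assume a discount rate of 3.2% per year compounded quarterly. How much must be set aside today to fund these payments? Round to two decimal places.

This is an annuity due: 48 payments of £15,300.00 at the beginning of each quarter.
Periodic rate r = 0.032/4 per quarter; n is counted in quarters.
PV = PMT × [(1 − (1+r)^−n)/r] × (1+r) = 15,300 × [1 − (1+r)^−48] / r × (1+r) = £612,707.10

£612,707.10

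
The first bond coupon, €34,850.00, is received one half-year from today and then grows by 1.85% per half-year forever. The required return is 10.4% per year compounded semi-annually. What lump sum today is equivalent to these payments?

€1,040,298.51

Periodic rate r = 0.104/2 per half-year.
Growing perpetuity (Gordon): PV = PMT₁ / (r − g) = 34,850 / (r − 0.0185) = €1,040,298.51.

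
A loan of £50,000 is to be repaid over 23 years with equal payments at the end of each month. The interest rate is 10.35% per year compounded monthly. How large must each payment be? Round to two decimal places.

Level ordinary annuity; solve PV = PMT × [(1 − (1+r)^−n)/r] for PMT.
Periodic rate r = 0.1035/12 per month; n is counted in months.
With n = 276: PMT = 50,000 / ([(1 − (1+r)^−n)/r]) = £475.71

£475.71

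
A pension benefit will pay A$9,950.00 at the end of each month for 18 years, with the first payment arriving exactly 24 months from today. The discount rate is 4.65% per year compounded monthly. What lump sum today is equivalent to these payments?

Ordinary annuity of 216 payments, first payment at period 24.
Periodic rate r = 0.0465/12 per month; n is counted in months.
The ordinary-annuity PV formula values the stream one period before the first payment (period 23); discount that back 23 periods:
PV₀ = 9,950 × [1 − (1+r)^−216] / r × (1+r)^−23 = A$1,330,330.89

A$1,330,330.89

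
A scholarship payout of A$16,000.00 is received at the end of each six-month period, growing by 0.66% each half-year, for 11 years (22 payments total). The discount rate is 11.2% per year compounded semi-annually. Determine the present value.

Periodic rate r = 0.112/2 per half-year; n is counted in half-years.
Growing ordinary annuity: PV = PMT₁ × [1 − ((1+g)/(1+r))^n] / (r − g) = 16,000 × [1 − ((1+0.0066)/(1+r))^22] / (r − 0.0066) = A$211,000.87.

A$211,000.87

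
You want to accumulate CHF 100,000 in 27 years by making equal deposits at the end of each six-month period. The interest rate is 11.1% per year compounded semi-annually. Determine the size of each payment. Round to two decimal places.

Level ordinary annuity; solve FV = PMT × [((1+r)^n − 1)/r] for PMT.
Periodic rate r = 0.111/2 per half-year; n is counted in half-years.
With n = 54: PMT = 100,000 / ([((1+r)^n − 1)/r]) = CHF 317.47

CHF 317.47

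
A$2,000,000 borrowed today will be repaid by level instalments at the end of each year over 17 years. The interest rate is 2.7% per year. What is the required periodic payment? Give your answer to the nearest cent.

A$148,259.42

Level ordinary annuity; solve PV = PMT × [(1 − (1+r)^−n)/r] for PMT.
Periodic rate r = 0.027 per year.
With n = 17: PMT = 2,000,000 / ([(1 − (1+r)^−n)/r]) = A$148,259.42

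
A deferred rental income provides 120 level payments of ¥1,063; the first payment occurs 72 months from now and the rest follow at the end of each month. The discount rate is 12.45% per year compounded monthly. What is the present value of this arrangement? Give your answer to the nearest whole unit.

Ordinary annuity of 120 payments, first payment at period 72.
Periodic rate r = 0.1245/12 per month; n is counted in months.
The ordinary-annuity PV formula values the stream one period before the first payment (period 71); discount that back 71 periods:
PV₀ = 1,063 × [1 − (1+r)^−120] / r × (1+r)^−71 = ¥34,968

¥34,968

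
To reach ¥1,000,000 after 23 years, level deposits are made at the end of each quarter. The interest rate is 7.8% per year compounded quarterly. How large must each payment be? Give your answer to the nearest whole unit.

Level ordinary annuity; solve FV = PMT × [((1+r)^n − 1)/r] for PMT.
Periodic rate r = 0.078/4 per quarter; n is counted in quarters.
With n = 92: PMT = 1,000,000 / ([((1+r)^n − 1)/r]) = ¥3,971

¥3,971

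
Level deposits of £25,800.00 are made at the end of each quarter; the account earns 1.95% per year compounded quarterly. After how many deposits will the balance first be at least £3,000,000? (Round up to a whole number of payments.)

93 payments

Periodic rate r = 0.0195/4 per quarter; n is counted in quarters.
Ordinary annuity FV: 3,000,000 = 25,800 × [((1+r)^n − 1)/r].
(1+r)^n = 1 + 3,000,000 × r / 25,800, so n = ln(1 + 3,000,000·r/25,800) / ln(1+r) = 92.34.
Round up to a whole number of payments: n = 93.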